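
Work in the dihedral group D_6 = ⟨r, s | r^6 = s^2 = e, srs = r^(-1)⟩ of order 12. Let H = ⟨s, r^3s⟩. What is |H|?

4

|⟨s⟩| = 2 and |⟨r^3s⟩| = 2, so |H| is a multiple of lcm(2, 2) = 2 and divides |G| = 12.
Closing under the operation: H = {e, r^3, s, r^3s}, so |H| = 4.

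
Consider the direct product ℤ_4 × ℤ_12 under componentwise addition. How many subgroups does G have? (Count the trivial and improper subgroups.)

30

|G| = 48, so by Lagrange every subgroup order divides 48. Divisors: 1, 2, 3, 4, 6, 8, 12, 16, 24, 48.
Subgroups by order — order 1: 1; order 2: 3; order 3: 1; order 4: 7; order 6: 3; order 8: 3; order 12: 7; order 16: 1; order 24: 3; order 48: 1.
Total: 1 + 3 + 1 + 7 + 3 + 3 + 7 + 1 + 3 + 1 = 30.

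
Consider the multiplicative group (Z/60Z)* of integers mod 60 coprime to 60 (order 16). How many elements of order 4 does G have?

8

The elements of order 4 are: 7, 13, 17, 23, 37, 43, 47, 53.
That's 8.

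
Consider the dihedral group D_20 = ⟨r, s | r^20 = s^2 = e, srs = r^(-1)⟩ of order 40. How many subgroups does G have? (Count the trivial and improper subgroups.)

48

|G| = 40, so by Lagrange every subgroup order divides 40. Divisors: 1, 2, 4, 5, 8, 10, 20, 40.
Subgroups by order — order 1: 1; order 2: 21; order 4: 11; order 5: 1; order 8: 5; order 10: 5; order 20: 3; order 40: 1.
Total: 1 + 21 + 11 + 1 + 5 + 5 + 3 + 1 = 48.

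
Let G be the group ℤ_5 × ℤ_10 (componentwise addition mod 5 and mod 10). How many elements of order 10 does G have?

24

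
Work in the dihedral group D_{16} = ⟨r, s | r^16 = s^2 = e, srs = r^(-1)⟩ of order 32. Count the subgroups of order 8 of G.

|G| = 32 and 8 | 32, so subgroups of order 8 are possible by Lagrange.
The subgroups of order 8 are: {e, r^2, r^4, r^6, r^8, r^10, r^12, r^14}; {e, r^4, r^8, r^12, r^2s, r^6s, r^10s, r^14s}; {e, r^4, r^8, r^12, r^3s, r^7s, r^11s, r^15s}; {e, r^4, r^8, r^12, s, r^4s, r^8s, r^12s}; … (5 in all).
So G has 5 subgroups of order 8.

5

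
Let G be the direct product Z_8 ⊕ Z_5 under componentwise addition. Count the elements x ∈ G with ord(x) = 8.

4

An element (a,b) has order lcm(ord(a), ord(b)); count pairs with lcm equal to 8.
Enumerating gives 4 such elements.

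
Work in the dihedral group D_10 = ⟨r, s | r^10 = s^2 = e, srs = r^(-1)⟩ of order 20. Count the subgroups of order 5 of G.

1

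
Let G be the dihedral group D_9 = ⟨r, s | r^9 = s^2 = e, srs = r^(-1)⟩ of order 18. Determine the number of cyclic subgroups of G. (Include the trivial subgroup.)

12

A cyclic subgroup of order d is generated by each of its φ(d) elements of order d, so the cyclic subgroups of order d number (#elements of order d)/φ(d).
Cyclic subgroups by order — order 1: 1; order 2: 9; order 3: 1; order 9: 1.
Total: 12.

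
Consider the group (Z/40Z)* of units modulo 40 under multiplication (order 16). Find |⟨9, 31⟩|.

|⟨9⟩| = 2 and |⟨31⟩| = 2, so |H| is a multiple of lcm(2, 2) = 2 and divides |G| = 16.
Closing under the operation: H = {1, 9, 31, 39}, so |H| = 4.

4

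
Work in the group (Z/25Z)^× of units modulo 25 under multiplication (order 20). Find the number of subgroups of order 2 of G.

|G| = 20 and 2 | 20, so subgroups of order 2 are possible by Lagrange.
The subgroups of order 2 are: {1, 24}.
So G has 1 subgroup of order 2.

1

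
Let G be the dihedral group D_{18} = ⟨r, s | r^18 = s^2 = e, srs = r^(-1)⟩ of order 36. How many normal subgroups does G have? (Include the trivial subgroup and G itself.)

G has 45 subgroups. Checking conjugation-invariance by order — order 1: 1/1 normal; order 2: 1/19 normal; order 3: 1/1 normal; order 4: 0/9 normal; order 6: 1/7 normal; order 9: 1/1 normal; order 12: 0/3 normal; order 18: 3/3 normal; order 36: 1/1 normal.
Total normal subgroups: 9.

9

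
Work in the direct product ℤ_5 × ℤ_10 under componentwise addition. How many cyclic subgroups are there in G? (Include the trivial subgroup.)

A cyclic subgroup of order d is generated by each of its φ(d) elements of order d, so the cyclic subgroups of order d number (#elements of order d)/φ(d).
Cyclic subgroups by order — order 1: 1; order 2: 1; order 5: 6; order 10: 6.
Total: 14.

14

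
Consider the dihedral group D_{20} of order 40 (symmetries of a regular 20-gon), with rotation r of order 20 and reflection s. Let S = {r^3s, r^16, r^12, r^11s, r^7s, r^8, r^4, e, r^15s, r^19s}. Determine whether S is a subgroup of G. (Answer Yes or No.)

Yes

|S| = 10 divides |G| = 40, consistent with Lagrange.
S contains the identity, every element's inverse is in S, and S is closed under ·: it is a subgroup.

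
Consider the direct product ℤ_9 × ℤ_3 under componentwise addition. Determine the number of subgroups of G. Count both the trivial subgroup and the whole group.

10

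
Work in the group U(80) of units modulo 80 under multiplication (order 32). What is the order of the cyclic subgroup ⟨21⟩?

Compute successive powers of 21 mod 80: 21, 41, 61, 1; 21^4 ≡ 1 (mod 80).
So |⟨21⟩| = 4.

4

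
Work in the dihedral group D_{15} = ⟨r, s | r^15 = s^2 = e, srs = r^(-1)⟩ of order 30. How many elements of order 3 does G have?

The elements of order 3 are: r^5, r^10.
That's 2.

2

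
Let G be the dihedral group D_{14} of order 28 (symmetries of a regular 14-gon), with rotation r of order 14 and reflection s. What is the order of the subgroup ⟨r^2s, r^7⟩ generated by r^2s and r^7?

|⟨r^2s⟩| = 2 and |⟨r^7⟩| = 2, so |H| is a multiple of lcm(2, 2) = 2 and divides |G| = 28.
Closing under the operation: H = {e, r^7, r^2s, r^9s}, so |H| = 4.

4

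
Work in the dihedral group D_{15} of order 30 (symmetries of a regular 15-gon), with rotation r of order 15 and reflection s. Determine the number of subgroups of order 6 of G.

|G| = 30 and 6 | 30, so subgroups of order 6 are possible by Lagrange.
The subgroups of order 6 are: {e, r^5, r^10, s, r^5s, r^10s}; {e, r^5, r^10, rs, r^6s, r^11s}; {e, r^5, r^10, r^2s, r^7s, r^12s}; {e, r^5, r^10, r^3s, r^8s, r^13s}; … (5 in all).
So G has 5 subgroups of order 6.

5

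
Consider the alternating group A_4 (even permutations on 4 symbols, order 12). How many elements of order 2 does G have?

3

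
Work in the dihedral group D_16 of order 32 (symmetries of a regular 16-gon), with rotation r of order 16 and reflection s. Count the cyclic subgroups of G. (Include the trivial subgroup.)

A cyclic subgroup of order d is generated by each of its φ(d) elements of order d, so the cyclic subgroups of order d number (#elements of order d)/φ(d).
Cyclic subgroups by order — order 1: 1; order 2: 17; order 4: 1; order 8: 1; order 16: 1.
Total: 21.

21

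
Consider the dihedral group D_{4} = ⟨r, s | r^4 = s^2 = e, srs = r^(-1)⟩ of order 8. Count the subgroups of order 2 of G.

5

|G| = 8 and 2 | 8, so subgroups of order 2 are possible by Lagrange.
The subgroups of order 2 are: {e, r^2}; {e, r^2s}; {e, r^3s}; {e, rs}; … (5 in all).
So G has 5 subgroups of order 2.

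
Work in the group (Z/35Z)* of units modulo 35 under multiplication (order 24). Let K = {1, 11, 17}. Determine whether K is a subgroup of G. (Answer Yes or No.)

11 ∈ K but its inverse 16 ∉ K, so K is not a subgroup.

No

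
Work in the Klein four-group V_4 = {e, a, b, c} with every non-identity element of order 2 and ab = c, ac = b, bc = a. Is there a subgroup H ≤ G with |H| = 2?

Yes

2 | 4. A subgroup of order 2 is {e, a}.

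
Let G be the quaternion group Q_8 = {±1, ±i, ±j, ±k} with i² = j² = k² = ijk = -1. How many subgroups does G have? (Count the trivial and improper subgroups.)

|G| = 8, so by Lagrange every subgroup order divides 8. Divisors: 1, 2, 4, 8.
Subgroups by order — order 1: 1; order 2: 1; order 4: 3; order 8: 1.
Total: 1 + 1 + 3 + 1 = 6.

6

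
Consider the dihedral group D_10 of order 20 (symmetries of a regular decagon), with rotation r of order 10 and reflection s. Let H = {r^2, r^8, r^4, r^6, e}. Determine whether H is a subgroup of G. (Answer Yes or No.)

|H| = 5 divides |G| = 20, consistent with Lagrange.
H contains the identity, every element's inverse is in H, and H is closed under ·: it is a subgroup.
In fact H = ⟨r^4⟩.

Yes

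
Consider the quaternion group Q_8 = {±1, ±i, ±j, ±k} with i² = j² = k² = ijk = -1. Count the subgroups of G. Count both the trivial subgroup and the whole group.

6

|G| = 8, so by Lagrange every subgroup order divides 8. Divisors: 1, 2, 4, 8.
Subgroups by order — order 1: 1; order 2: 1; order 4: 3; order 8: 1.
Total: 1 + 1 + 3 + 1 = 6.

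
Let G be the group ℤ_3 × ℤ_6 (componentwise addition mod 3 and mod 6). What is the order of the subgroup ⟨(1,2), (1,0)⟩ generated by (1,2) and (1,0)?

9

|⟨(1,2)⟩| = 3 and |⟨(1,0)⟩| = 3, so |H| is a multiple of lcm(3, 3) = 3 and divides |G| = 18.
Closing under the operation: H = {(0,0), (0,2), (0,4), (1,0), (1,2), (1,4), (2,0), (2,2), (2,4)}, so |H| = 9.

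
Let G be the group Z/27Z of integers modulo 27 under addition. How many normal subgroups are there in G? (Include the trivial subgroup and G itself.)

G is abelian, so every subgroup is normal.
G has 4 subgroups in total, hence 4 normal subgroups.

4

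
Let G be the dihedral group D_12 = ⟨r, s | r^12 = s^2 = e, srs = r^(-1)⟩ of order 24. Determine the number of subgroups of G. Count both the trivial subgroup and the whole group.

|G| = 24, so by Lagrange every subgroup order divides 24. Divisors: 1, 2, 3, 4, 6, 8, 12, 24.
Subgroups by order — order 1: 1; order 2: 13; order 3: 1; order 4: 7; order 6: 5; order 8: 3; order 12: 3; order 24: 1.
Total: 1 + 13 + 1 + 7 + 5 + 3 + 3 + 1 = 34.

34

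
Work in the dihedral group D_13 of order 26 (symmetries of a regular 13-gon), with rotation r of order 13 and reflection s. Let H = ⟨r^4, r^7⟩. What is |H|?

13

|⟨r^4⟩| = 13 and |⟨r^7⟩| = 13, so |H| is a multiple of lcm(13, 13) = 13 and divides |G| = 26.
Closing under the operation: H = {e, r, r^2, r^3, r^4, r^5, r^6, r^7, r^8, r^9, r^10, r^11, r^12}, so |H| = 13.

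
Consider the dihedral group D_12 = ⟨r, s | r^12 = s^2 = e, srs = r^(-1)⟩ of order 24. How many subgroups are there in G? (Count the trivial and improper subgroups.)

34

|G| = 24, so by Lagrange every subgroup order divides 24. Divisors: 1, 2, 3, 4, 6, 8, 12, 24.
Subgroups by order — order 1: 1; order 2: 13; order 3: 1; order 4: 7; order 6: 5; order 8: 3; order 12: 3; order 24: 1.
Total: 1 + 13 + 1 + 7 + 5 + 3 + 3 + 1 = 34.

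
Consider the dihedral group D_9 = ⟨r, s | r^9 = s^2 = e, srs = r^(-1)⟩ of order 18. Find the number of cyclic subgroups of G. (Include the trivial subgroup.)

12

Each element a generates a cyclic subgroup ⟨a⟩; distinct elements may generate the same one (a cyclic group of order d has φ(d) generators).
Cyclic subgroups by order — order 1: 1; order 2: 9; order 3: 1; order 9: 1.
Total: 12.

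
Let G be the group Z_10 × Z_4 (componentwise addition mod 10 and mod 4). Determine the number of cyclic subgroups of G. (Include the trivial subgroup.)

Each element a generates a cyclic subgroup ⟨a⟩; distinct elements may generate the same one (a cyclic group of order d has φ(d) generators).
Cyclic subgroups by order — order 1: 1; order 2: 3; order 4: 2; order 5: 1; order 10: 3; order 20: 2.
Total: 12.

12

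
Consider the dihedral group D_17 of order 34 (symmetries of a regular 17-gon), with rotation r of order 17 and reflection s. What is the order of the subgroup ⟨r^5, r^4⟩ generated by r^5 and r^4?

|⟨r^5⟩| = 17 and |⟨r^4⟩| = 17, so |H| is a multiple of lcm(17, 17) = 17 and divides |G| = 34.
Closing under the operation: H = {e, r, r^2, r^3, r^4, r^5, r^6, r^7, r^8, r^9, r^10, r^11, r^12, r^13, r^14, r^15, r^16}, so |H| = 17.

17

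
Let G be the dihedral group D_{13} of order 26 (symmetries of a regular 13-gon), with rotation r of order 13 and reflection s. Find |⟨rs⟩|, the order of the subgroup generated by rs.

Computing powers of rs: the smallest k with (rs)^k = e is k = 2.

2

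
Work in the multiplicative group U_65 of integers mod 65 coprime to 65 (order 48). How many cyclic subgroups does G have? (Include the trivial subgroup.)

A cyclic subgroup of order d is generated by each of its φ(d) elements of order d, so the cyclic subgroups of order d number (#elements of order d)/φ(d).
Cyclic subgroups by order — order 1: 1; order 2: 3; order 3: 1; order 4: 6; order 6: 3; order 12: 6.
Total: 20.

20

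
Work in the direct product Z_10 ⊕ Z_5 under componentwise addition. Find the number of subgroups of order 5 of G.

|G| = 50 and 5 | 50, so subgroups of order 5 are possible by Lagrange.
The subgroups of order 5 are: {(0,0), (0,1), (0,2), (0,3), (0,4)}; {(0,0), (2,0), (4,0), (6,0), (8,0)}; {(0,0), (2,1), (4,2), (6,3), (8,4)}; {(0,0), (2,2), (4,4), (6,1), (8,3)}; … (6 in all).
So G has 6 subgroups of order 5.

6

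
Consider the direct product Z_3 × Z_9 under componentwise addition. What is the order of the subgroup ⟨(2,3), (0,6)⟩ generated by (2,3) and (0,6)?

9

|⟨(2,3)⟩| = 3 and |⟨(0,6)⟩| = 3, so |H| is a multiple of lcm(3, 3) = 3 and divides |G| = 27.
Closing under the operation: H = {(0,0), (0,3), (0,6), (1,0), (1,3), (1,6), (2,0), (2,3), (2,6)}, so |H| = 9.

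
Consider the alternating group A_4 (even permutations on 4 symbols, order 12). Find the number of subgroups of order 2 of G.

|G| = 12 and 2 | 12, so subgroups of order 2 are possible by Lagrange.
The subgroups of order 2 are: {e, (1 2)(3 4)}; {e, (1 3)(2 4)}; {e, (1 4)(2 3)}.
So G has 3 subgroups of order 2.

3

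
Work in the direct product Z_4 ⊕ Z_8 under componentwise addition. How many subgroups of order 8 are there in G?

7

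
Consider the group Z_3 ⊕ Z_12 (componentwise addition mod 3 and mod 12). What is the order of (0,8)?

3

The order of (0,8) in Z_3 × Z_12 is lcm(ord(0) in Z_3, ord(8) in Z_12).
ord(0) = 1 and ord(8) = 3, so |⟨(0,8)⟩| = lcm(1, 3) = 3.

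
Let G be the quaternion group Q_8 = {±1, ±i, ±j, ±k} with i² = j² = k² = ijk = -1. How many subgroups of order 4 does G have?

|G| = 8 and 4 | 8, so subgroups of order 4 are possible by Lagrange.
The subgroups of order 4 are: {1, -1, i, -i}; {1, -1, j, -j}; {1, -1, k, -k}.
So G has 3 subgroups of order 4.

3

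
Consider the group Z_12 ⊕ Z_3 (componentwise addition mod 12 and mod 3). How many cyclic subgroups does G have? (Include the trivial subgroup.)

15

A cyclic subgroup of order d is generated by each of its φ(d) elements of order d, so the cyclic subgroups of order d number (#elements of order d)/φ(d).
Cyclic subgroups by order — order 1: 1; order 2: 1; order 3: 4; order 4: 1; order 6: 4; order 12: 4.
Total: 15.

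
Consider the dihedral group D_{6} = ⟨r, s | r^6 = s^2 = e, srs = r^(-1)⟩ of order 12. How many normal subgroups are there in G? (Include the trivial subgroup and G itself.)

G has 16 subgroups. Checking conjugation-invariance by order — order 1: 1/1 normal; order 2: 1/7 normal; order 3: 1/1 normal; order 4: 0/3 normal; order 6: 3/3 normal; order 12: 1/1 normal.
Total normal subgroups: 7.

7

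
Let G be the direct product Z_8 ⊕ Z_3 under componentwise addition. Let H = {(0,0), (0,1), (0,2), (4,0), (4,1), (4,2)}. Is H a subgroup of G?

Yes

|H| = 6 divides |G| = 24, consistent with Lagrange.
H contains the identity, every element's inverse is in H, and H is closed under +: it is a subgroup.
In fact H = ⟨(4,1)⟩.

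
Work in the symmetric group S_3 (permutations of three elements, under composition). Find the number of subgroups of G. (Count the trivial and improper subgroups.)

6

|G| = 6, so by Lagrange every subgroup order divides 6. Divisors: 1, 2, 3, 6.
Subgroups by order — order 1: 1; order 2: 3; order 3: 1; order 6: 1.
Total: 1 + 3 + 1 + 1 = 6.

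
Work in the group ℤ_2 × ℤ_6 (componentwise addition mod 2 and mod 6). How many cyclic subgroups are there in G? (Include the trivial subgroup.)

8

Group the elements of G by the cyclic subgroup they generate; each cyclic subgroup of order d accounts for φ(d) elements.
Cyclic subgroups by order — order 1: 1; order 2: 3; order 3: 1; order 6: 3.
Total: 8.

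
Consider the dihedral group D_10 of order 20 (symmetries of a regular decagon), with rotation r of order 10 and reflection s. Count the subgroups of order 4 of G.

|G| = 20 and 4 | 20, so subgroups of order 4 are possible by Lagrange.
The subgroups of order 4 are: {e, r^5, r^2s, r^7s}; {e, r^5, r^3s, r^8s}; {e, r^5, r^4s, r^9s}; {e, r^5, s, r^5s}; … (5 in all).
So G has 5 subgroups of order 4.

5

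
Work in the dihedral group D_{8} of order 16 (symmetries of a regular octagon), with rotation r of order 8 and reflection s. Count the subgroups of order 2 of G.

9

|G| = 16 and 2 | 16, so subgroups of order 2 are possible by Lagrange.
The subgroups of order 2 are: {e, r^2s}; {e, r^3s}; {e, r^4}; {e, r^4s}; … (9 in all).
So G has 9 subgroups of order 2.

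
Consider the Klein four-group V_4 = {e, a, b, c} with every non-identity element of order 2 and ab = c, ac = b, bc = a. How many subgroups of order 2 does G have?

|G| = 4 and 2 | 4, so subgroups of order 2 are possible by Lagrange.
The subgroups of order 2 are: {e, a}; {e, b}; {e, c}.
So G has 3 subgroups of order 2.

3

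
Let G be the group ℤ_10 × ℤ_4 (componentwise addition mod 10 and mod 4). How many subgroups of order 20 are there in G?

|G| = 40 and 20 | 40, so subgroups of order 20 are possible by Lagrange.
The subgroups of order 20 are: {(0,0), (0,1), (0,2), (0,3), (2,0), (2,1), (2,2), (2,3), (4,0), (4,1), (4,2), (4,3), (6,0), (6,1), (6,2), (6,3), (8,0), (8,1), (8,2), (8,3)}; {(0,0), (0,2), (1,0), (1,2), (2,0), (2,2), (3,0), (3,2), (4,0), (4,2), (5,0), (5,2), (6,0), (6,2), (7,0), (7,2), (8,0), (8,2), (9,0), (9,2)}; {(0,0), (0,2), (1,1), (1,3), (2,0), (2,2), (3,1), (3,3), (4,0), (4,2), (5,1), (5,3), (6,0), (6,2), (7,1), (7,3), (8,0), (8,2), (9,1), (9,3)}.
So G has 3 subgroups of order 20.

3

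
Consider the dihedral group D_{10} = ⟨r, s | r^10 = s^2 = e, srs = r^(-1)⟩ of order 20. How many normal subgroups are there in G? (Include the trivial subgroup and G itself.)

7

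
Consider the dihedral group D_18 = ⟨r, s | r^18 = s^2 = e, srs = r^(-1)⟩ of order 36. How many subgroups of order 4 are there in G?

|G| = 36 and 4 | 36, so subgroups of order 4 are possible by Lagrange.
The subgroups of order 4 are: {e, r^9, rs, r^10s}; {e, r^9, r^2s, r^11s}; {e, r^9, r^3s, r^12s}; {e, r^9, r^4s, r^13s}; … (9 in all).
So G has 9 subgroups of order 4.

9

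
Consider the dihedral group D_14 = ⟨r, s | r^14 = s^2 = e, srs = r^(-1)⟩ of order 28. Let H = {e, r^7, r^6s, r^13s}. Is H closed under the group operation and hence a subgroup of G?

Yes

|H| = 4 divides |G| = 28, consistent with Lagrange.
H contains the identity, every element's inverse is in H, and H is closed under ·: it is a subgroup.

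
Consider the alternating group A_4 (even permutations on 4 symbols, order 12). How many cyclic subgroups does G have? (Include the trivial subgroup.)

A cyclic subgroup of order d is generated by each of its φ(d) elements of order d, so the cyclic subgroups of order d number (#elements of order d)/φ(d).
Cyclic subgroups by order — order 1: 1; order 2: 3; order 3: 4.
Total: 8.

8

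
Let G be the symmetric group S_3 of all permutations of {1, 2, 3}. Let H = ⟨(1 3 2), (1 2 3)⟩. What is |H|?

|⟨(1 3 2)⟩| = 3 and |⟨(1 2 3)⟩| = 3, so |H| is a multiple of lcm(3, 3) = 3 and divides |G| = 6.
Closing under the operation: H = {e, (1 2 3), (1 3 2)}, so |H| = 3.

3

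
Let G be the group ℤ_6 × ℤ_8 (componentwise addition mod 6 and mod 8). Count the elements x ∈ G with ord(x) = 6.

An element (a,b) has order lcm(ord(a), ord(b)); count pairs with lcm equal to 6.
Enumerating gives 6 such elements.

6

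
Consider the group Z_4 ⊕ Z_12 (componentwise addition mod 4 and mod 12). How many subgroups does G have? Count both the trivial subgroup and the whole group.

|G| = 48, so by Lagrange every subgroup order divides 48. Divisors: 1, 2, 3, 4, 6, 8, 12, 16, 24, 48.
Subgroups by order — order 1: 1; order 2: 3; order 3: 1; order 4: 7; order 6: 3; order 8: 3; order 12: 7; order 16: 1; order 24: 3; order 48: 1.
Total: 1 + 3 + 1 + 7 + 3 + 3 + 7 + 1 + 3 + 1 = 30.

30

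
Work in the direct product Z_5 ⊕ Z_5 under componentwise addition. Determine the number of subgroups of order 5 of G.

6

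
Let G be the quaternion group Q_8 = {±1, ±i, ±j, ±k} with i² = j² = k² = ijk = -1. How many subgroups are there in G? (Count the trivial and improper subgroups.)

6

|G| = 8, so by Lagrange every subgroup order divides 8. Divisors: 1, 2, 4, 8.
Subgroups by order — order 1: 1; order 2: 1; order 4: 3; order 8: 1.
Total: 1 + 1 + 3 + 1 = 6.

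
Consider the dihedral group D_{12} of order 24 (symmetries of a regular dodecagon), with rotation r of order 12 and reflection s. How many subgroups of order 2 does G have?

13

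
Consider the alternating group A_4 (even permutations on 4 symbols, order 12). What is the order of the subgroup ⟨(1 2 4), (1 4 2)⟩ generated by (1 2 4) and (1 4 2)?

|⟨(1 2 4)⟩| = 3 and |⟨(1 4 2)⟩| = 3, so |H| is a multiple of lcm(3, 3) = 3 and divides |G| = 12.
Closing under the operation: H = {e, (1 2 4), (1 4 2)}, so |H| = 3.

3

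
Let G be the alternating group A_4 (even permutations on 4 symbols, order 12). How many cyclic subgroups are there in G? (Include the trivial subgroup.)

8

A cyclic subgroup of order d is generated by each of its φ(d) elements of order d, so the cyclic subgroups of order d number (#elements of order d)/φ(d).
Cyclic subgroups by order — order 1: 1; order 2: 3; order 3: 4.
Total: 8.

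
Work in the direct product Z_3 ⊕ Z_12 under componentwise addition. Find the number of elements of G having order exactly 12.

16

An element (a,b) has order lcm(ord(a), ord(b)); count pairs with lcm equal to 12.
Enumerating gives 16 such elements.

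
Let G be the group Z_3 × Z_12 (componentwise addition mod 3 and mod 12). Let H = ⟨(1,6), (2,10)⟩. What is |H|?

18

|⟨(1,6)⟩| = 6 and |⟨(2,10)⟩| = 6, so |H| is a multiple of lcm(6, 6) = 6 and divides |G| = 36.
Closing under the operation: H = {(0,0), (0,2), (0,4), (0,6), (0,8), (0,10), (1,0), (1,2), (1,4), (1,6), (1,8), (1,10), (2,0), (2,2), (2,4), (2,6), (2,8), (2,10)}, so |H| = 18.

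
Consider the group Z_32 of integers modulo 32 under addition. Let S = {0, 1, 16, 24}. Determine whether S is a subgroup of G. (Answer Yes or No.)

1 ∈ S but its inverse 31 ∉ S, so S is not a subgroup.

No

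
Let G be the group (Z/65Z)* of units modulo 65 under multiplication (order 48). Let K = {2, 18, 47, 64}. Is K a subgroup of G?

No

The identity 1 ∉ K, so K is not a subgroup.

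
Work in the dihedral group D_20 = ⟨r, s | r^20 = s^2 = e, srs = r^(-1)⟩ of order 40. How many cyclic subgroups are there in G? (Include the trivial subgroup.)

26

Group the elements of G by the cyclic subgroup they generate; each cyclic subgroup of order d accounts for φ(d) elements.
Cyclic subgroups by order — order 1: 1; order 2: 21; order 4: 1; order 5: 1; order 10: 1; order 20: 1.
Total: 26.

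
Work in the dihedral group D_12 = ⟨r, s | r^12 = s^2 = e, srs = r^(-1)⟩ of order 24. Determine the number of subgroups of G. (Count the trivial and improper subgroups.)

34

|G| = 24, so by Lagrange every subgroup order divides 24. Divisors: 1, 2, 3, 4, 6, 8, 12, 24.
Subgroups by order — order 1: 1; order 2: 13; order 3: 1; order 4: 7; order 6: 5; order 8: 3; order 12: 3; order 24: 1.
Total: 1 + 13 + 1 + 7 + 5 + 3 + 3 + 1 = 34.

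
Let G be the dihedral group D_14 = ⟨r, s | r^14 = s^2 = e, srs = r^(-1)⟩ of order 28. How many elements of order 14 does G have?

The elements of order 14 are: r, r^3, r^5, r^9, r^11, r^13.
That's 6.

6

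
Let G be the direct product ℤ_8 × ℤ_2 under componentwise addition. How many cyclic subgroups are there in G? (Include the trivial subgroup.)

A cyclic subgroup of order d is generated by each of its φ(d) elements of order d, so the cyclic subgroups of order d number (#elements of order d)/φ(d).
Cyclic subgroups by order — order 1: 1; order 2: 3; order 4: 2; order 8: 2.
Total: 8.

8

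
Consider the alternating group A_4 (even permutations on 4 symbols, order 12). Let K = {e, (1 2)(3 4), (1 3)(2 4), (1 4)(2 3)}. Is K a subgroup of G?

Yes

|K| = 4 divides |G| = 12, consistent with Lagrange.
K contains the identity, every element's inverse is in K, and K is closed under ∘: it is a subgroup.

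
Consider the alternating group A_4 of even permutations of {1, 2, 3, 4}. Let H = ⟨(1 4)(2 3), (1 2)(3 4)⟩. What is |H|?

|⟨(1 4)(2 3)⟩| = 2 and |⟨(1 2)(3 4)⟩| = 2, so |H| is a multiple of lcm(2, 2) = 2 and divides |G| = 12.
Closing under the operation: H = {e, (1 2)(3 4), (1 3)(2 4), (1 4)(2 3)}, so |H| = 4.

4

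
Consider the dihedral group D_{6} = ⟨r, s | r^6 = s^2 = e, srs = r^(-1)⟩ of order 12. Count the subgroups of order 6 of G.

3

|G| = 12 and 6 | 12, so subgroups of order 6 are possible by Lagrange.
The subgroups of order 6 are: {e, r, r^2, r^3, r^4, r^5}; {e, r^2, r^4, s, r^2s, r^4s}; {e, r^2, r^4, rs, r^3s, r^5s}.
So G has 3 subgroups of order 6.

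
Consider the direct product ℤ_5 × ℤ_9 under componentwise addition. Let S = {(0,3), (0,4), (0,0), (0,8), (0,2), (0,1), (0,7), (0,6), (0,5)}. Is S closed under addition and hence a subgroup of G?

|S| = 9 divides |G| = 45, consistent with Lagrange.
S contains the identity, every element's inverse is in S, and S is closed under +: it is a subgroup.
In fact S = ⟨(0,1)⟩.

Yes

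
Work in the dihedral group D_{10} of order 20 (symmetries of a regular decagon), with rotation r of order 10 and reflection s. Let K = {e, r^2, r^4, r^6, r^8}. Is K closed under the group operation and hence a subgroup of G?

|K| = 5 divides |G| = 20, consistent with Lagrange.
K contains the identity, every element's inverse is in K, and K is closed under ·: it is a subgroup.
In fact K = ⟨r^4⟩.

Yes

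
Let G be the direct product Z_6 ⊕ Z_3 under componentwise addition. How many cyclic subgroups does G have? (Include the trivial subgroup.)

A cyclic subgroup of order d is generated by each of its φ(d) elements of order d, so the cyclic subgroups of order d number (#elements of order d)/φ(d).
Cyclic subgroups by order — order 1: 1; order 2: 1; order 3: 4; order 6: 4.
Total: 10.

10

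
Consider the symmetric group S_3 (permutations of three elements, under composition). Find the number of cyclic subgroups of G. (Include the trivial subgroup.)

5

A cyclic subgroup of order d is generated by each of its φ(d) elements of order d, so the cyclic subgroups of order d number (#elements of order d)/φ(d).
Cyclic subgroups by order — order 1: 1; order 2: 3; order 3: 1.
Total: 5.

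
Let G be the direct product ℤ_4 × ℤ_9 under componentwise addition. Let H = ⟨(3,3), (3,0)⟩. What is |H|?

12

|⟨(3,3)⟩| = 12 and |⟨(3,0)⟩| = 4, so |H| is a multiple of lcm(12, 4) = 12 and divides |G| = 36.
Closing under the operation: H = {(0,0), (0,3), (0,6), (1,0), (1,3), (1,6), (2,0), (2,3), (2,6), (3,0), (3,3), (3,6)}, so |H| = 12.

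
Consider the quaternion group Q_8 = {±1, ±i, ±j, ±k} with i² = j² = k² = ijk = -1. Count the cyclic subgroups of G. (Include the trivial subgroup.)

5

Each element a generates a cyclic subgroup ⟨a⟩; distinct elements may generate the same one (a cyclic group of order d has φ(d) generators).
Cyclic subgroups by order — order 1: 1; order 2: 1; order 4: 3.
Total: 5.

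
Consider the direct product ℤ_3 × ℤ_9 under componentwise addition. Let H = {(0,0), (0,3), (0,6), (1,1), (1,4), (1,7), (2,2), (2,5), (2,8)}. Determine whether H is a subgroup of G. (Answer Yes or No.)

Yes

|H| = 9 divides |G| = 27, consistent with Lagrange.
H contains the identity, every element's inverse is in H, and H is closed under +: it is a subgroup.
In fact H = ⟨(1,1)⟩.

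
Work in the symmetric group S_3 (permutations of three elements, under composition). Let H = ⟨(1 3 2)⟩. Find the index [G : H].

2

|⟨(1 3 2)⟩| = 3 and |G| = 6.
By Lagrange, [G : H] = |G|/|H| = 6/3 = 2.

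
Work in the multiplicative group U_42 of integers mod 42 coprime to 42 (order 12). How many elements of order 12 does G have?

0

No element of G has order 12 (even though 12 | 12).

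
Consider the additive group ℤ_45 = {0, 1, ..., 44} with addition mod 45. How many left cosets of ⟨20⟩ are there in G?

|⟨20⟩| = 9 and |G| = 45.
By Lagrange, [G : H] = |G|/|H| = 45/9 = 5.

5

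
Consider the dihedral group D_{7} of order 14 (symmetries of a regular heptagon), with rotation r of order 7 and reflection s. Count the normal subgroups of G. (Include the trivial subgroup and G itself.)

G has 10 subgroups. Checking conjugation-invariance by order — order 1: 1/1 normal; order 2: 0/7 normal; order 7: 1/1 normal; order 14: 1/1 normal.
Total normal subgroups: 3.

3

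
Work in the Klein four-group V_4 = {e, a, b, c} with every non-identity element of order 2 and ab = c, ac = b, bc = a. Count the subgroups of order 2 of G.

|G| = 4 and 2 | 4, so subgroups of order 2 are possible by Lagrange.
The subgroups of order 2 are: {e, a}; {e, b}; {e, c}.
So G has 3 subgroups of order 2.

3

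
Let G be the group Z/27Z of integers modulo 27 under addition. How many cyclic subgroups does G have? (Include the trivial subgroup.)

4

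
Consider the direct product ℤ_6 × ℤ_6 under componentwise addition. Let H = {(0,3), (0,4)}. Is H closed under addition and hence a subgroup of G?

No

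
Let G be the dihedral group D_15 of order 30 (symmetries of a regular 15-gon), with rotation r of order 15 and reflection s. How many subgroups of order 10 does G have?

|G| = 30 and 10 | 30, so subgroups of order 10 are possible by Lagrange.
The subgroups of order 10 are: {e, r^3, r^6, r^9, r^12, rs, r^4s, r^7s, r^10s, r^13s}; {e, r^3, r^6, r^9, r^12, r^2s, r^5s, r^8s, r^11s, r^14s}; {e, r^3, r^6, r^9, r^12, s, r^3s, r^6s, r^9s, r^12s}.
So G has 3 subgroups of order 10.

3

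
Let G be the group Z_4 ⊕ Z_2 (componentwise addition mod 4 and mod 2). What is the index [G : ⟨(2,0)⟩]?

4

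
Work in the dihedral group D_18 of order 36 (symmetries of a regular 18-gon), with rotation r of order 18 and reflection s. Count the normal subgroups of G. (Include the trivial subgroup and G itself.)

9

G has 45 subgroups. Checking conjugation-invariance by order — order 1: 1/1 normal; order 2: 1/19 normal; order 3: 1/1 normal; order 4: 0/9 normal; order 6: 1/7 normal; order 9: 1/1 normal; order 12: 0/3 normal; order 18: 3/3 normal; order 36: 1/1 normal.
Total normal subgroups: 9.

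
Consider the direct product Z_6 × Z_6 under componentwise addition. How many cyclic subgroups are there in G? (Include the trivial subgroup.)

A cyclic subgroup of order d is generated by each of its φ(d) elements of order d, so the cyclic subgroups of order d number (#elements of order d)/φ(d).
Cyclic subgroups by order — order 1: 1; order 2: 3; order 3: 4; order 6: 12.
Total: 20.

20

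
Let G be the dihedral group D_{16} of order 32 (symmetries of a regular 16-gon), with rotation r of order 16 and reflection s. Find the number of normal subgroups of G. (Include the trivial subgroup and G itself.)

8

G has 36 subgroups. Checking conjugation-invariance by order — order 1: 1/1 normal; order 2: 1/17 normal; order 4: 1/9 normal; order 8: 1/5 normal; order 16: 3/3 normal; order 32: 1/1 normal.
Total normal subgroups: 8.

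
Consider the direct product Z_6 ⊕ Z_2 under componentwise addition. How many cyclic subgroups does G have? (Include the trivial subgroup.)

8

Group the elements of G by the cyclic subgroup they generate; each cyclic subgroup of order d accounts for φ(d) elements.
Cyclic subgroups by order — order 1: 1; order 2: 3; order 3: 1; order 6: 3.
Total: 8.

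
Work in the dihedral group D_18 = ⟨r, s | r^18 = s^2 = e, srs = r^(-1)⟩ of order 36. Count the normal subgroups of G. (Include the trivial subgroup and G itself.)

G has 45 subgroups. Checking conjugation-invariance by order — order 1: 1/1 normal; order 2: 1/19 normal; order 3: 1/1 normal; order 4: 0/9 normal; order 6: 1/7 normal; order 9: 1/1 normal; order 12: 0/3 normal; order 18: 3/3 normal; order 36: 1/1 normal.
Total normal subgroups: 9.

9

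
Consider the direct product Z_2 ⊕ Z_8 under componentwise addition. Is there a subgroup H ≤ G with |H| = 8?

8 | 16. A subgroup of order 8 is {(0,0), (0,1), (0,2), (0,3), (0,4), (0,5), (0,6), (0,7)}.

Yes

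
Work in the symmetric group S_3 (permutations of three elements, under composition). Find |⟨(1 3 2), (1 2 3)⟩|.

3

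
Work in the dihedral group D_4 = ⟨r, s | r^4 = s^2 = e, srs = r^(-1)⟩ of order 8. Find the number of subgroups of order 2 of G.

|G| = 8 and 2 | 8, so subgroups of order 2 are possible by Lagrange.
The subgroups of order 2 are: {e, r^2}; {e, r^2s}; {e, r^3s}; {e, rs}; … (5 in all).
So G has 5 subgroups of order 2.

5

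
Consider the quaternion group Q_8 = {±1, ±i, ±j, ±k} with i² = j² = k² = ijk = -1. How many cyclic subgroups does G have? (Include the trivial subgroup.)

A cyclic subgroup of order d is generated by each of its φ(d) elements of order d, so the cyclic subgroups of order d number (#elements of order d)/φ(d).
Cyclic subgroups by order — order 1: 1; order 2: 1; order 4: 3.
Total: 5.

5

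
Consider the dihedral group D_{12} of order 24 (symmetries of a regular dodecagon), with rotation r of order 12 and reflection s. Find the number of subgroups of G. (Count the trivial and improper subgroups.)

34

|G| = 24, so by Lagrange every subgroup order divides 24. Divisors: 1, 2, 3, 4, 6, 8, 12, 24.
Subgroups by order — order 1: 1; order 2: 13; order 3: 1; order 4: 7; order 6: 5; order 8: 3; order 12: 3; order 24: 1.
Total: 1 + 13 + 1 + 7 + 5 + 3 + 3 + 1 = 34.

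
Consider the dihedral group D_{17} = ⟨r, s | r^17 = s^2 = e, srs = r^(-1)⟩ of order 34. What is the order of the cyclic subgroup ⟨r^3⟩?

17

Computing powers of r^3: the smallest k with (r^3)^k = e is k = 17.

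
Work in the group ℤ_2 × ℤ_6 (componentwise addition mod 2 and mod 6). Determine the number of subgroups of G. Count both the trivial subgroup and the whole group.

10

|G| = 12, so by Lagrange every subgroup order divides 12. Divisors: 1, 2, 3, 4, 6, 12.
Subgroups by order — order 1: 1; order 2: 3; order 3: 1; order 4: 1; order 6: 3; order 12: 1.
Total: 1 + 3 + 1 + 1 + 3 + 1 = 10.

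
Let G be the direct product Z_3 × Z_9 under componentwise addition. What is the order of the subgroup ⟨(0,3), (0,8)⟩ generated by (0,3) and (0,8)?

|⟨(0,3)⟩| = 3 and |⟨(0,8)⟩| = 9, so |H| is a multiple of lcm(3, 9) = 9 and divides |G| = 27.
Closing under the operation: H = {(0,0), (0,1), (0,2), (0,3), (0,4), (0,5), (0,6), (0,7), (0,8)}, so |H| = 9.

9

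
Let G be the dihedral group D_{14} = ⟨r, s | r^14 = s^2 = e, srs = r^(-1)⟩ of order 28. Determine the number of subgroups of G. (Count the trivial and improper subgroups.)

|G| = 28, so by Lagrange every subgroup order divides 28. Divisors: 1, 2, 4, 7, 14, 28.
Subgroups by order — order 1: 1; order 2: 15; order 4: 7; order 7: 1; order 14: 3; order 28: 1.
Total: 1 + 15 + 7 + 1 + 3 + 1 = 28.

28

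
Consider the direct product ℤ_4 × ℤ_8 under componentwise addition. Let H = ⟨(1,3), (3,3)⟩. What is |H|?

16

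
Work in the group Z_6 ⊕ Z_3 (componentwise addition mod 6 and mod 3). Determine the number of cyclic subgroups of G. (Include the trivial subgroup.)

Group the elements of G by the cyclic subgroup they generate; each cyclic subgroup of order d accounts for φ(d) elements.
Cyclic subgroups by order — order 1: 1; order 2: 1; order 3: 4; order 6: 4.
Total: 10.

10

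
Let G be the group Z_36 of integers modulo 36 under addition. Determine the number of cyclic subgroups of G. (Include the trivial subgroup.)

Group the elements of G by the cyclic subgroup they generate; each cyclic subgroup of order d accounts for φ(d) elements.
Cyclic subgroups by order — order 1: 1; order 2: 1; order 3: 1; order 4: 1; order 6: 1; order 9: 1; order 12: 1; order 18: 1; order 36: 1.
Total: 9.

9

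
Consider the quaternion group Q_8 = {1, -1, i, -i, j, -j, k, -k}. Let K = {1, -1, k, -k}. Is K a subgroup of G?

Yes

|K| = 4 divides |G| = 8, consistent with Lagrange.
K contains the identity, every element's inverse is in K, and K is closed under ·: it is a subgroup.
In fact K = ⟨-k⟩.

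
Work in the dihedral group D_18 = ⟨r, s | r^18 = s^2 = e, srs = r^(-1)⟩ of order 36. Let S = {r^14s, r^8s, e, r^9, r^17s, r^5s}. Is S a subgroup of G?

Closure fails: r^17s · r^14s = r^3 ∉ S. So S is not a subgroup.

No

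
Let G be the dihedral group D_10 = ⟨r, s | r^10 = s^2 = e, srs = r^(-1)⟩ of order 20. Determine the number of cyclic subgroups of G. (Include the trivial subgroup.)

Each element a generates a cyclic subgroup ⟨a⟩; distinct elements may generate the same one (a cyclic group of order d has φ(d) generators).
Cyclic subgroups by order — order 1: 1; order 2: 11; order 5: 1; order 10: 1.
Total: 14.

14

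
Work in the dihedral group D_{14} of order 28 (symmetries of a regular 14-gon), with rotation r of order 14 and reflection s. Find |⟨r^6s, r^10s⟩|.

14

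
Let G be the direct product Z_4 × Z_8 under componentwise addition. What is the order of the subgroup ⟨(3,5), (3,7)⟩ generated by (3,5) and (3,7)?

|⟨(3,5)⟩| = 8 and |⟨(3,7)⟩| = 8, so |H| is a multiple of lcm(8, 8) = 8 and divides |G| = 32.
Closing under the operation: H = {(0,0), (0,2), (0,4), (0,6), (1,1), (1,3), (1,5), (1,7), (2,0), (2,2), (2,4), (2,6), (3,1), (3,3), (3,5), (3,7)}, so |H| = 16.

16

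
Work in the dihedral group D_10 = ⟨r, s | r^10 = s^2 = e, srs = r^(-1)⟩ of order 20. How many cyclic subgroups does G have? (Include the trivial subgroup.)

A cyclic subgroup of order d is generated by each of its φ(d) elements of order d, so the cyclic subgroups of order d number (#elements of order d)/φ(d).
Cyclic subgroups by order — order 1: 1; order 2: 11; order 5: 1; order 10: 1.
Total: 14.

14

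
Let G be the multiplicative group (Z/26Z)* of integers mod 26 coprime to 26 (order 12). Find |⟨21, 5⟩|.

|⟨21⟩| = 4 and |⟨5⟩| = 4, so |H| is a multiple of lcm(4, 4) = 4 and divides |G| = 12.
Closing under the operation: H = {1, 5, 21, 25}, so |H| = 4.

4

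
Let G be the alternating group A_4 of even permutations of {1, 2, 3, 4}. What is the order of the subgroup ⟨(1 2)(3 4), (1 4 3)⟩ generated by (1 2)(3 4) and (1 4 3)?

|⟨(1 2)(3 4)⟩| = 2 and |⟨(1 4 3)⟩| = 3, so |H| is a multiple of lcm(2, 3) = 6 and divides |G| = 12.
Closing {(1 2)(3 4), (1 4 3)} under the group operation gives all of G, so |H| = 12.

12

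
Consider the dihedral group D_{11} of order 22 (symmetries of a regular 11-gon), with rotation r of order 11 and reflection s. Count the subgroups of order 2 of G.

11

|G| = 22 and 2 | 22, so subgroups of order 2 are possible by Lagrange.
The subgroups of order 2 are: {e, r^10s}; {e, r^2s}; {e, r^3s}; {e, r^4s}; … (11 in all).
So G has 11 subgroups of order 2.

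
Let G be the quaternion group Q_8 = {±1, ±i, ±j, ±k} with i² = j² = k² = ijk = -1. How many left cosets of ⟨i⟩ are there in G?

2

|⟨i⟩| = 4 and |G| = 8.
By Lagrange, [G : H] = |G|/|H| = 8/4 = 2.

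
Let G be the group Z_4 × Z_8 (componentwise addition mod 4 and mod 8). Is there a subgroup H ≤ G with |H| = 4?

4 | 32. A subgroup of order 4 is {(0,0), (0,2), (0,4), (0,6)}.

Yes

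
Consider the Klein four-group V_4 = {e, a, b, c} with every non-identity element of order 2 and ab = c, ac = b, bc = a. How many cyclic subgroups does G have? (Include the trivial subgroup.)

A cyclic subgroup of order d is generated by each of its φ(d) elements of order d, so the cyclic subgroups of order d number (#elements of order d)/φ(d).
Cyclic subgroups by order — order 1: 1; order 2: 3.
Total: 4.

4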